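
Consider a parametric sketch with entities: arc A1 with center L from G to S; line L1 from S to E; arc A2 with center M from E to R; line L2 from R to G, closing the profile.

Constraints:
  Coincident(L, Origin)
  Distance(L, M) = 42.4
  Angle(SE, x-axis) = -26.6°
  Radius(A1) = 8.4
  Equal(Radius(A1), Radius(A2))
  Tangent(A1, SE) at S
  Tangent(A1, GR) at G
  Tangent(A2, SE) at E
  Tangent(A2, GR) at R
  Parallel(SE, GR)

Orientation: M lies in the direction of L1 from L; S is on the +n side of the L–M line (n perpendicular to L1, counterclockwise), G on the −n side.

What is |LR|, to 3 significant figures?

43.2

The slot axis is L1's direction at -26.6°, so u = (cos -26.6°, sin -26.6°) = (0.894, -0.448) and n = (−sin -26.6°, cos -26.6°) = (0.448, 0.894). L is at the origin and M lies 42.4 along u from L, so M = 42.4·u = (37.9, -19.0). Tangency of A1 to both parallel lines with radius 8.4 puts S and G at L ± 8.4·n: S = (3.76, 7.51), G = (-3.76, -7.51). Equal radii place E and R the same way about M: E = M + 8.4·n = (41.7, -11.5), R = M − 8.4·n = (34.2, -26.5). Then |LR| = |R − L| = 43.2.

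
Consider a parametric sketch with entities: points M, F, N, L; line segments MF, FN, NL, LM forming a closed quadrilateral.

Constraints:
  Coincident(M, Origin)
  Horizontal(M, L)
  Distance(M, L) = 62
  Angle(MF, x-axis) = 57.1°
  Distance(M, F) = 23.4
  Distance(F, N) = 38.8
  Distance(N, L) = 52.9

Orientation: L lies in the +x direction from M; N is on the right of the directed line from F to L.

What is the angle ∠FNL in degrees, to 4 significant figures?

68.74°

Checks: |FN| = 38.80 ✓; |NL| = 52.90 ✓.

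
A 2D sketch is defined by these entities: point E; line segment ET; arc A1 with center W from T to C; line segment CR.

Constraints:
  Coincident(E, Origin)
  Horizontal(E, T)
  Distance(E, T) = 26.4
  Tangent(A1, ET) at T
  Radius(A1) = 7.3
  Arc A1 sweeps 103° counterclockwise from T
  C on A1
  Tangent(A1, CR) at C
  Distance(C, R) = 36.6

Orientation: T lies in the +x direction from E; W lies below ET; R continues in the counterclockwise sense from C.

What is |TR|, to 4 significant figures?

44.62

E is at the origin; E and T share the same y with |ET| = 26.4 and T on the +x side, so T = (26.40, 0.000). The tangent condition forces WT to be normal to ET, so W = T + (0, -7.3) = (26.40, -7.300). On A1, T sits at bearing 90° from W; a 103° counterclockwise sweep puts C at bearing 193°, so C = W + 7.3·(cos 193°, sin 193°) = (19.29, -8.942). Since A1 is tangent to CR there, WC ⟂ CR, so CR runs along (−sin 193°, cos 193°); with |CR| = 36.6, R = (27.52, -44.60). Then |TR| = |R − T| = 44.62.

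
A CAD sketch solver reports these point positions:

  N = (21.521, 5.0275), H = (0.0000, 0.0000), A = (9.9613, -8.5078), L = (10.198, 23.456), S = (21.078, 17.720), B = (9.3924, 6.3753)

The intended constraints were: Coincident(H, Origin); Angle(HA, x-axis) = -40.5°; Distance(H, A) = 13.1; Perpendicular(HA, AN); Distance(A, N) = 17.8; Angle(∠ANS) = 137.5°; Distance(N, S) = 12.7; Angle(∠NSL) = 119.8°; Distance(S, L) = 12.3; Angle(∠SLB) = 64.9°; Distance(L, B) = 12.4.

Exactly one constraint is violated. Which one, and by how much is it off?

Distance(L, B) = 12.4 — off by 4.70.

H = (0.00, 0.00) ✓; HA at -40.50° ✓; |HA| = 13.10 ✓; ∠(HA, AN) = 90.00° ✓; |AN| = 17.80 ✓; ∠ANS = 137.5° ✓; |NS| = 12.70 ✓; ∠NSL = 119.8° ✓; |SL| = 12.30 ✓; ∠SLB = 64.90° ✓; |LB| = 17.10 ✗.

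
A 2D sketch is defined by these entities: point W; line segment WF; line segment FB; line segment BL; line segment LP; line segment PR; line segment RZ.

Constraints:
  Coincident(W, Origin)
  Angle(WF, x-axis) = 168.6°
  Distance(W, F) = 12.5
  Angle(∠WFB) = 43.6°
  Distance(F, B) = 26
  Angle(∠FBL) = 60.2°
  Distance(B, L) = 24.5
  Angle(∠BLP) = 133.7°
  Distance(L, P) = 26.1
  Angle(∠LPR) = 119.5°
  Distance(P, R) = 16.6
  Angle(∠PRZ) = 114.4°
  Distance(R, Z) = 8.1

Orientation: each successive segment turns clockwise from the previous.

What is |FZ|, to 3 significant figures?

21.4

W is at the origin; WF runs at 168.6° with length 12.5, so F = (-12.3, 2.47). ∠WFB = 43.6° gives FB at 32.2° from the x-axis; with |FB| = 26.0, B = (9.75, 16.3). ∠FBL = 60.2° gives BL at -87.6° from the x-axis; with |BL| = 24.5, L = (10.8, -8.15). ∠BLP = 133.7° gives LP at -134° from the x-axis; with |LP| = 26.1, P = (-7.32, -27.0). ∠LPR = 119.5° gives PR at 166° from the x-axis; with |PR| = 16.6, R = (-23.4, -22.8). ∠PRZ = 114.4° gives RZ at 100° from the x-axis; with |RZ| = 8.1, Z = (-24.8, -14.9). Then |FZ| = |Z − F| = 21.4.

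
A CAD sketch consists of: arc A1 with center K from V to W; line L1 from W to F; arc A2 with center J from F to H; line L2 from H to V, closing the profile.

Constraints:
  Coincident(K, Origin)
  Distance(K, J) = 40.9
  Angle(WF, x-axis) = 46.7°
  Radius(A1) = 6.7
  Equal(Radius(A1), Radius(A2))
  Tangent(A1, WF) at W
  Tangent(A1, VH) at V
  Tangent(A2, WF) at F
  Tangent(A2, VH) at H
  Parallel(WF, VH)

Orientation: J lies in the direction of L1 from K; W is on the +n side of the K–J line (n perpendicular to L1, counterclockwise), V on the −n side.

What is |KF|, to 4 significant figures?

41.45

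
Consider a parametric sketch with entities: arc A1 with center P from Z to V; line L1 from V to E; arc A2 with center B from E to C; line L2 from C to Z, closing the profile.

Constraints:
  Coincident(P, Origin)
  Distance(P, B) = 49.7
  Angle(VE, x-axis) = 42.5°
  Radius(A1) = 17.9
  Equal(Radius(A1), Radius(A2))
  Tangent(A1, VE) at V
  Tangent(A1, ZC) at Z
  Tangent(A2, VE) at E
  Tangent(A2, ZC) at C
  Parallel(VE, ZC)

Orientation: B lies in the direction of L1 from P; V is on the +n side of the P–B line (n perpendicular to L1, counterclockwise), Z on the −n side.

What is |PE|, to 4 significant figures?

52.83

Tangency of A1 to both parallel lines with radius 17.9 puts V and Z at P ± 17.9·n: V = (-12.09, 13.20), Z = (12.09, -13.20). Equal radii place E and C the same way about B: E = B + 17.9·n = (24.55, 46.77), C = B − 17.9·n = (48.74, 20.38). Then |PE| = |E − P| = 52.83.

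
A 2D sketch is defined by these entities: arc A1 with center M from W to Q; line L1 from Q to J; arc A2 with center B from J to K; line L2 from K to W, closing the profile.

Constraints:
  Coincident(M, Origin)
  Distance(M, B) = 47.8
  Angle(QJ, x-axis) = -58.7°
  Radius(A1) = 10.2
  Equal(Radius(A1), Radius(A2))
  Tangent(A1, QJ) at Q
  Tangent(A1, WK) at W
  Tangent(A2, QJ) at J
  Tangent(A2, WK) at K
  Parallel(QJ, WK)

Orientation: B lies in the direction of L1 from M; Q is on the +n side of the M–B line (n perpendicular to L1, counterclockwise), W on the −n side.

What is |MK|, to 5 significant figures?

48.876

The slot axis is L1's direction at -58.7°, so u = (cos -58.7°, sin -58.7°) = (0.51952, -0.85446) and n = (−sin -58.7°, cos -58.7°) = (0.85446, 0.51952). M is at the origin and B lies 47.8 along u from M, so B = 47.8·u = (24.833, -40.843). Tangency of A1 to both parallel lines with radius 10.2 puts Q and W at M ± 10.2·n: Q = (8.7155, 5.2991), W = (-8.7155, -5.2991). Equal radii place J and K the same way about B: J = B + 10.2·n = (33.548, -35.544), K = B − 10.2·n = (16.118, -46.142). Then |MK| = |K − M| = 48.876.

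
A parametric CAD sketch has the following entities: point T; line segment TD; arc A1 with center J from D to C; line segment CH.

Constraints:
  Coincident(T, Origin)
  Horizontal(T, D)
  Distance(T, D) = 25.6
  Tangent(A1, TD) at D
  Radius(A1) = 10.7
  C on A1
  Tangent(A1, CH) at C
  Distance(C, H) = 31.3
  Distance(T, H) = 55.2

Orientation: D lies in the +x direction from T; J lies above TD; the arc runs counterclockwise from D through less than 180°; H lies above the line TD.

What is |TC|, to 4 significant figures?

37.92

Checks: T = (0.00, 0.00) ✓; T.y = 0.00, D.y = 0.00 ✓; |JC| = 10.70 ✓; ∠(JC, CH) = 90.00° ✓; |CH| = 31.30 ✓; |TH| = 55.20 ✓.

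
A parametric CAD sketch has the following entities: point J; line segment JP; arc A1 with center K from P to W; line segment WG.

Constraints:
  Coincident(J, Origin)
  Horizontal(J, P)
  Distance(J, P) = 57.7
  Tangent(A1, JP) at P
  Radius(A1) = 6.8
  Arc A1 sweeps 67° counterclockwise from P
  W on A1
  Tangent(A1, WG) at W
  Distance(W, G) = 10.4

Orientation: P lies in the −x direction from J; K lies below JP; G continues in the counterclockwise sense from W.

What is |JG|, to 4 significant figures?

69.39

J is at the origin; J and P share the same y with |JP| = 57.7 and P on the −x side, so P = (-57.70, 0.000). Since A1 is tangent to JP there, KP ⟂ JP, so K = P + (0, -6.8) = (-57.70, -6.800). On A1, P sits at bearing 90° from K; a 67° counterclockwise sweep puts W at bearing 157°, so W = K + 6.8·(cos 157°, sin 157°) = (-63.96, -4.143). Since A1 is tangent to WG there, KW ⟂ WG, so WG runs along (−sin 157°, cos 157°); with |WG| = 10.4, G = (-68.02, -13.72). Then |JG| = |G − J| = 69.39.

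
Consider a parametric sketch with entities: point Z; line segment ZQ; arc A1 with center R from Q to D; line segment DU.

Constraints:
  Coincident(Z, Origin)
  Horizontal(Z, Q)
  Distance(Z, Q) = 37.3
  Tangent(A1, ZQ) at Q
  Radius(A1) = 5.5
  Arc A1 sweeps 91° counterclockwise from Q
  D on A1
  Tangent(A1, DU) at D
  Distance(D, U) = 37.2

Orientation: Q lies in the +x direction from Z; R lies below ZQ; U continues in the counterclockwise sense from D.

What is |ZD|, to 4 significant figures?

32.29

Z is at the origin; Z and Q share the same y with |ZQ| = 37.3 and Q on the +x side, so Q = (37.30, 0.000). A1 meets ZQ tangentially, so RQ is at right angles to ZQ, so R = Q + (0, -5.5) = (37.30, -5.500). On A1, Q sits at bearing 90° from R; a 91° counterclockwise sweep puts D at bearing 181°, so D = R + 5.5·(cos 181°, sin 181°) = (31.80, -5.596). Then |ZD| = |D − Z| = 32.29.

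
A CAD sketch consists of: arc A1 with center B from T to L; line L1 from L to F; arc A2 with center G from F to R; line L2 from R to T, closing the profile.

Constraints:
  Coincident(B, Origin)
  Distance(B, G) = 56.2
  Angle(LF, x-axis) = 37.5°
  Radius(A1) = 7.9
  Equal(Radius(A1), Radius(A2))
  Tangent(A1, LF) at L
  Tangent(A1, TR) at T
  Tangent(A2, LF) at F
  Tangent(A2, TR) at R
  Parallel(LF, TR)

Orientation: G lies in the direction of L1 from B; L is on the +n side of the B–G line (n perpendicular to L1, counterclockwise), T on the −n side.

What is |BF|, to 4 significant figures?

56.75

Tangency of A1 to both parallel lines with radius 7.9 puts L and T at B ± 7.9·n: L = (-4.809, 6.267), T = (4.809, -6.267). Equal radii place F and R the same way about G: F = G + 7.9·n = (39.78, 40.48), R = G − 7.9·n = (49.40, 27.94). Then |BF| = |F − B| = 56.75.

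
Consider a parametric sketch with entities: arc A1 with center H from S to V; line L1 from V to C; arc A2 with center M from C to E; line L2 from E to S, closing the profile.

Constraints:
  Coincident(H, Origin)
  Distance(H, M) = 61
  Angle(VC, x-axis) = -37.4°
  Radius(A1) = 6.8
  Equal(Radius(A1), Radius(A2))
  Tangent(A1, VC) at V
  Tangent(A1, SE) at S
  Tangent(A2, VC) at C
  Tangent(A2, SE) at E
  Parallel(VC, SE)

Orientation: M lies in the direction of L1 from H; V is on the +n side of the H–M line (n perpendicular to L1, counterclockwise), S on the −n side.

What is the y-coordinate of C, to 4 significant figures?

-31.65

The slot axis is L1's direction at -37.4°, so u = (cos -37.4°, sin -37.4°) = (0.7944, -0.6074) and n = (−sin -37.4°, cos -37.4°) = (0.6074, 0.7944). H is at the origin and M lies 61.0 along u from H, so M = 61.0·u = (48.46, -37.05). Tangency of A1 to both parallel lines with radius 6.8 puts V and S at H ± 6.8·n: V = (4.130, 5.402), S = (-4.130, -5.402). Equal radii place C and E the same way about M: C = M + 6.8·n = (52.59, -31.65), E = M − 6.8·n = (44.33, -42.45). So C.y = -31.65.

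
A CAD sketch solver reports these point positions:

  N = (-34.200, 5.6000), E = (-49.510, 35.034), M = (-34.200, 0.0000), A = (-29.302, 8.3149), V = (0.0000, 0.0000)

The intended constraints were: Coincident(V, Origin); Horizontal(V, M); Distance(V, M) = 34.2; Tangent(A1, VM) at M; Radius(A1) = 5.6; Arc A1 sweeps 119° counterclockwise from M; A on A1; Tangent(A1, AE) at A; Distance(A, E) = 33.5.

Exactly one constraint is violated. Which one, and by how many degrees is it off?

Tangent(A1, AE) at A — off by 8.10°.

V = (0.00, 0.00) ✓; V.y = 0.00, M.y = 0.00 ✓; |VM| = 34.20 ✓; ∠(NM, MV) = 90.00° ✓; |NM| = 5.600 ✓; bearing(N→A) − bearing(N→M) = 119.0° ✓; |NA| = 5.600 ✓; ∠(NA, AE) = 81.90° ✗; |AE| = 33.50 ✓.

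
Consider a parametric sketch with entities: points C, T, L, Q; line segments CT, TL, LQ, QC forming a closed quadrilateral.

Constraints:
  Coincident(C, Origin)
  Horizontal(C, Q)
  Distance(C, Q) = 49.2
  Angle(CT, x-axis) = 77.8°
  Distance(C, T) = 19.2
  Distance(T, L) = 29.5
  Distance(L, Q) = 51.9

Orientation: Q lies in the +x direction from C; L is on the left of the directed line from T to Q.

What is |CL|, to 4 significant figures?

47.87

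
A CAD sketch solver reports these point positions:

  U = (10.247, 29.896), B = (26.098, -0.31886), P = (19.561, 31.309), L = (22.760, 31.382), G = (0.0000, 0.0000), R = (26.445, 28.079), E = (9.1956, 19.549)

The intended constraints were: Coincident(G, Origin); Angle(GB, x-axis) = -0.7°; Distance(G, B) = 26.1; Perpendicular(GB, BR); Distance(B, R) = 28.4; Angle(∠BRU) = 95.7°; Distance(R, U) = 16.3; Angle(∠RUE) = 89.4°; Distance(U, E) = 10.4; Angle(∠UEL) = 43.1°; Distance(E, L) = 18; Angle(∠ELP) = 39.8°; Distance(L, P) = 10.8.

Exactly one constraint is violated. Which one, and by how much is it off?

Distance(L, P) = 10.8 — off by 7.60.

G = (0.00, 0.00) ✓; GB at -0.7000° ✓; |GB| = 26.10 ✓; ∠(GB, BR) = 90.00° ✓; |BR| = 28.40 ✓; ∠BRU = 95.70° ✓; |RU| = 16.30 ✓; ∠RUE = 89.40° ✓; |UE| = 10.40 ✓; ∠UEL = 43.10° ✓; |EL| = 18.00 ✓; ∠ELP = 39.79° ✓; |LP| = 3.200 ✗.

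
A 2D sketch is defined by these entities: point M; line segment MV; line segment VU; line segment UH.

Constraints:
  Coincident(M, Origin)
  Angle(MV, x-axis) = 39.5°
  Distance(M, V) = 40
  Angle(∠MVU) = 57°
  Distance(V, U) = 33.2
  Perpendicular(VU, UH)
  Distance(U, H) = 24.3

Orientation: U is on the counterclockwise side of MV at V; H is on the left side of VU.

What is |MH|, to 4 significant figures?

14.69

∠MVU = 57.0°, so VU runs at 39.5° + (180° − 57.0°) = 162.5° from the x-axis; with |VU| = 33.2, U = V + 33.2·(cos 162.5°, sin 162.5°) = (-0.7984, 35.43). VU is perpendicular to UH; with |UH| = 24.3 on the left of VU, H = U + 24.3·(-0.3007, -0.9537) = (-8.106, 12.25). Then |MH| = |H − M| = 14.69.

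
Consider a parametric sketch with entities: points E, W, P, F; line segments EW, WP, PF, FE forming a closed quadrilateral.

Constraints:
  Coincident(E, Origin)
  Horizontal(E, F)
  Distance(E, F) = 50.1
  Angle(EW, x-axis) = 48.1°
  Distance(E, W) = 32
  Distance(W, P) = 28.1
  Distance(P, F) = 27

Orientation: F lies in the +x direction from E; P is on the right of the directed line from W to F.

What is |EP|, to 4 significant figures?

23.80

E is at the origin; EF is horizontal with |EF| = 50.1 and F in +x, so F = (50.1, 0). EW runs at 48.1° with |EW| = 32.0, so W = (21.37, 23.82). P is determined by |WP| = 28.1 and |PF| = 27.0 together: it lies at the intersection of circle(W, 28.1) and circle(F, 27.0). With |WF| = 37.32, the foot of the radical line on WF is 19.47 from W and the perpendicular offset is √(28.1² − 19.47²) = 20.26. Taking the right-of-WF solution: P = (23.43, -4.206).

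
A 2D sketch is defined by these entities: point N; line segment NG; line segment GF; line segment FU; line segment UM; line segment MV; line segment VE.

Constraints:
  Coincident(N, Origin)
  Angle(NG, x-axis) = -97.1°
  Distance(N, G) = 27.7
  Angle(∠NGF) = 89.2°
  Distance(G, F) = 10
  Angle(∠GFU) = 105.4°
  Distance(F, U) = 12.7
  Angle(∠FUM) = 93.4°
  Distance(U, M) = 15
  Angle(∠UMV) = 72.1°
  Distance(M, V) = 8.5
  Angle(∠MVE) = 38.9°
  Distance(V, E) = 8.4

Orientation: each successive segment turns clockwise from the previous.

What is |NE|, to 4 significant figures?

13.29

N is at the origin; NG runs at -97.1° with length 27.7, so G = (-3.424, -27.49). ∠NGF = 89.2° gives GF at 172.1° from the x-axis; with |GF| = 10.0, F = (-13.33, -26.11). ∠GFU = 105.4° gives FU at 97.50° from the x-axis; with |FU| = 12.7, U = (-14.99, -13.52). ∠FUM = 93.4° gives UM at 10.90° from the x-axis; with |UM| = 15.0, M = (-0.2572, -10.69). ∠UMV = 72.1° gives MV at -97.00° from the x-axis; with |MV| = 8.5, V = (-1.293, -19.12). ∠MVE = 38.9° gives VE at 121.9° from the x-axis; with |VE| = 8.4, E = (-5.732, -11.99). Then |NE| = |E − N| = 13.29.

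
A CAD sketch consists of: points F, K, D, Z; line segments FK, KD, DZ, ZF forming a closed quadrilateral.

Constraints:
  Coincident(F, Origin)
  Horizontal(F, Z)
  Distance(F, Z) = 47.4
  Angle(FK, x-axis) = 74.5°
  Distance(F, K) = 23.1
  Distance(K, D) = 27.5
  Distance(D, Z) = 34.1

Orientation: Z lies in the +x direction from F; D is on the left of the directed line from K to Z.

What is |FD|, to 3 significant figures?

44.6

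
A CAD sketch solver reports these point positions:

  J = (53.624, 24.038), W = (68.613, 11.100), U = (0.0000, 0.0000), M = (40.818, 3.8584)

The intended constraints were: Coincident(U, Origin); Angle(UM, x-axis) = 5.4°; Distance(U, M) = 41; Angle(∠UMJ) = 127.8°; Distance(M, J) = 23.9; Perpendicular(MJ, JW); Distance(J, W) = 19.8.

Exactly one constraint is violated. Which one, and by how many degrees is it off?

Perpendicular(MJ, JW) — off by 8.40°.

U = (0.00, 0.00) ✓; UM at 5.400° ✓; |UM| = 41.00 ✓; ∠UMJ = 127.8° ✓; |MJ| = 23.90 ✓; ∠(MJ, JW) = 98.40° ✗; |JW| = 19.80 ✓.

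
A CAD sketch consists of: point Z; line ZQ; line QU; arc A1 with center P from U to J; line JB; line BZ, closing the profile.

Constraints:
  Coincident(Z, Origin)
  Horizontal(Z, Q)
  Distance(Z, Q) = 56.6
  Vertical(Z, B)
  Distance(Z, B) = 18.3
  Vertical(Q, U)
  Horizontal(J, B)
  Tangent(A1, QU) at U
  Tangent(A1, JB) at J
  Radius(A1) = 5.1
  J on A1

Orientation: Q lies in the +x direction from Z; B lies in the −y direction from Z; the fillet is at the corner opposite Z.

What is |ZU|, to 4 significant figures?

58.12

The virtual corner opposite Z is at (56.60, -18.30). Tangency of A1 to QU means the radius PU is perpendicular to QU and since A1 is tangent to JB there, PJ ⟂ JB, with radius 5.1, so the center P sits 5.1 in from both sides at P = (51.50, -13.20). That places the tangent points at U = (56.60, -13.20) on QU and J = (51.50, -18.30) on JB. Then |ZU| = |U − Z| = 58.12.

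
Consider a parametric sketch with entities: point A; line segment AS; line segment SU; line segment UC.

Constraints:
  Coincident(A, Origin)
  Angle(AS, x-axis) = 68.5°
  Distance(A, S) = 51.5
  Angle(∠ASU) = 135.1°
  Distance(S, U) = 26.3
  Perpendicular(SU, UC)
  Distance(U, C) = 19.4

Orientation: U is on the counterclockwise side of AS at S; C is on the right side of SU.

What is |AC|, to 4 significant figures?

83.96

A is at the origin; AS runs at 68.5° with length 51.5, so S = 51.5·(cos 68.5°, sin 68.5°) = (18.87, 47.92). ∠ASU = 135.1°, so SU runs at 68.5° + (180° − 135.1°) = 113.4° from the x-axis; with |SU| = 26.3, U = S + 26.3·(cos 113.4°, sin 113.4°) = (8.430, 72.05). SU ⟂ UC; with |UC| = 19.4 on the right of SU, C = U + 19.4·(0.9178, 0.3971) = (26.23, 79.76). Then |AC| = |C − A| = 83.96.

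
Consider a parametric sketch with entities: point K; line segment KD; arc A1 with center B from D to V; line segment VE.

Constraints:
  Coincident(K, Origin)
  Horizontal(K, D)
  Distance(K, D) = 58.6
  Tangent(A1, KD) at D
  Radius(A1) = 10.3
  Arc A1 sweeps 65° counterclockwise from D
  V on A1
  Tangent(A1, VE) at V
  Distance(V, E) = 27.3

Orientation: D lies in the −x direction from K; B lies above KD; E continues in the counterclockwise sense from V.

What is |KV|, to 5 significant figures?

49.623

A1 meets KD tangentially, so BD is at right angles to KD, so B = D + (0, 10.3) = (-58.600, 10.300). On A1, D sits at bearing -90° from B; a 65° counterclockwise sweep puts V at bearing -25°, so V = B + 10.3·(cos -25°, sin -25°) = (-49.265, 5.9470). Then |KV| = |V − K| = 49.623.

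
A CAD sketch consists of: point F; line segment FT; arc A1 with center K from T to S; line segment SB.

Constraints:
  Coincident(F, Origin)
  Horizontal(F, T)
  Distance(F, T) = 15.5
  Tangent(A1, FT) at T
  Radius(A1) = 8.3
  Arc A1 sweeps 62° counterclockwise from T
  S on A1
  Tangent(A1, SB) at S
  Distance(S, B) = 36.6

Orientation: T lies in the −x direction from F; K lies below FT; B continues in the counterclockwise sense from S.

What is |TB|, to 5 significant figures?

44.149

F is at the origin; FT is horizontal with |FT| = 15.5 and T on the −x side, so T = (-15.500, 0.0000). Since A1 is tangent to FT there, KT ⟂ FT, so K = T + (0, -8.3) = (-15.500, -8.3000). On A1, T sits at bearing 90° from K; a 62° counterclockwise sweep puts S at bearing 152°, so S = K + 8.3·(cos 152°, sin 152°) = (-22.828, -4.4034). Since A1 is tangent to SB there, KS ⟂ SB, so SB runs along (−sin 152°, cos 152°); with |SB| = 36.6, B = (-40.011, -36.719). Then |TB| = |B − T| = 44.149.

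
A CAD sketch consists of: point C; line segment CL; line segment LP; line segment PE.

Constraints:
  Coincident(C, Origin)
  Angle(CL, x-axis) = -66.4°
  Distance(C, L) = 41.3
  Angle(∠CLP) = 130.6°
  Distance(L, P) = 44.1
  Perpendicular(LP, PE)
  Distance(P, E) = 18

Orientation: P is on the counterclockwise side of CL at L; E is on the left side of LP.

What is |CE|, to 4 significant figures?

72.22

C is at the origin; CL runs at -66.4° with length 41.3, so L = 41.3·(cos -66.4°, sin -66.4°) = (16.53, -37.85). ∠CLP = 130.6°, so LP runs at -66.4° + (180° − 130.6°) = -17.00° from the x-axis; with |LP| = 44.1, P = L + 44.1·(cos -17.00°, sin -17.00°) = (58.71, -50.74). LP ⟂ PE; with |PE| = 18.0 on the left of LP, E = P + 18.0·(0.2924, 0.9563) = (63.97, -33.53). Then |CE| = |E − C| = 72.22.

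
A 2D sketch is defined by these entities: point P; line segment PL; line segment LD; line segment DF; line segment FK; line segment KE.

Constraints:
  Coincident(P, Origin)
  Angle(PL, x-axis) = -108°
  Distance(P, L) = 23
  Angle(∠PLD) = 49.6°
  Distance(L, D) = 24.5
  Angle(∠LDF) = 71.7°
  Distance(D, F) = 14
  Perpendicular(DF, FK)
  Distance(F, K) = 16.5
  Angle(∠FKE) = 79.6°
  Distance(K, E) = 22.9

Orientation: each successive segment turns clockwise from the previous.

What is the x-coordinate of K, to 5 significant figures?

-2.5247

P is at the origin; PL runs at -108.0° with length 23.0, so L = (-7.1074, -21.874). ∠PLD = 49.6° gives LD at 121.60° from the x-axis; with |LD| = 24.5, D = (-19.945, -1.0070). ∠LDF = 71.7° gives DF at 13.300° from the x-axis; with |DF| = 14.0, F = (-6.3205, 2.2137). DF is perpendicular to FK, so FK runs at -76.700°; with |FK| = 16.5, K = (-2.5247, -13.844). So K.x = -2.5247.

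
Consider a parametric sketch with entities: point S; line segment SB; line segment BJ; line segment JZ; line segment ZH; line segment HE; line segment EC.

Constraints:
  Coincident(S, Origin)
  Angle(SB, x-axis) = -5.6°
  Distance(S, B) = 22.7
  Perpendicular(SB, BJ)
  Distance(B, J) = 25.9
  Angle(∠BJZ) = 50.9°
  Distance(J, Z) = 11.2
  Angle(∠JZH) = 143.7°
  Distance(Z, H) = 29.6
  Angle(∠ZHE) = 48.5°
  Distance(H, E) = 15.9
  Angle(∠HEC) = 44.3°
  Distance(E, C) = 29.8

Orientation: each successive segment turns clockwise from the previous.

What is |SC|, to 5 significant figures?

9.9548

S is at the origin; SB runs at -5.6° with length 22.7, so B = (22.592, -2.2151). SB is perpendicular to BJ, so BJ runs at -95.600°; with |BJ| = 25.9, J = (20.064, -27.992). ∠BJZ = 50.9° gives JZ at 135.30° from the x-axis; with |JZ| = 11.2, Z = (12.103, -20.114). ∠JZH = 143.7° gives ZH at 99.000° from the x-axis; with |ZH| = 29.6, H = (7.4729, 9.1221). ∠ZHE = 48.5° gives HE at -32.500° from the x-axis; with |HE| = 15.9, E = (20.883, 0.57901). ∠HEC = 44.3° gives EC at -168.20° from the x-axis; with |EC| = 29.8, C = (-8.2875, -5.5150). Then |SC| = |C − S| = 9.9548.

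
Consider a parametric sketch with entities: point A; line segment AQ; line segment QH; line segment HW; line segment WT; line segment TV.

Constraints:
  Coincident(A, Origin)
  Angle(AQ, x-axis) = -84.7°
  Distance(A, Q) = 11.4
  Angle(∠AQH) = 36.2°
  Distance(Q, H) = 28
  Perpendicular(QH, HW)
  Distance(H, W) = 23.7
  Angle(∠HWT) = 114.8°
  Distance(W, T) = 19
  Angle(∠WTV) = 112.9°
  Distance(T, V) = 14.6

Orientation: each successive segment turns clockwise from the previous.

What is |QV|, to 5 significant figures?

21.844

A is at the origin; AQ runs at -84.7° with length 11.4, so Q = (1.0530, -11.351). ∠AQH = 36.2° gives QH at 131.50° from the x-axis; with |QH| = 28.0, H = (-17.500, 9.6195). QH ⟂ HW, so HW runs at 41.500°; with |HW| = 23.7, W = (0.24991, 25.324). ∠HWT = 114.8° gives WT at -23.700° from the x-axis; with |WT| = 19.0, T = (17.648, 17.687). ∠WTV = 112.9° gives TV at -90.800° from the x-axis; with |TV| = 14.6, V = (17.444, 3.0880). Then |QV| = |V − Q| = 21.844.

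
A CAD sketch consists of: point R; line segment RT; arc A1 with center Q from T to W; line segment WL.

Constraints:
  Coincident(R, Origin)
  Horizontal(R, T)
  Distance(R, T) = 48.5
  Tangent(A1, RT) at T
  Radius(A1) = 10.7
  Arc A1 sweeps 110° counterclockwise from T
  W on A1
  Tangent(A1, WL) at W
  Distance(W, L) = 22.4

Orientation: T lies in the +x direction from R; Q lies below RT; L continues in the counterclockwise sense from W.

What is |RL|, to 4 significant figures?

58.13

R is at the origin; RT is horizontal with |RT| = 48.5 and T on the +x side, so T = (48.50, 0.000). Tangency of A1 to RT means the radius QT is perpendicular to RT, so Q = T + (0, -10.7) = (48.50, -10.70). On A1, T sits at bearing 90° from Q; a 110° counterclockwise sweep puts W at bearing 200°, so W = Q + 10.7·(cos 200°, sin 200°) = (38.45, -14.36). Tangency of A1 to WL means the radius QW is perpendicular to WL, so WL runs along (−sin 200°, cos 200°); with |WL| = 22.4, L = (46.11, -35.41). Then |RL| = |L − R| = 58.13.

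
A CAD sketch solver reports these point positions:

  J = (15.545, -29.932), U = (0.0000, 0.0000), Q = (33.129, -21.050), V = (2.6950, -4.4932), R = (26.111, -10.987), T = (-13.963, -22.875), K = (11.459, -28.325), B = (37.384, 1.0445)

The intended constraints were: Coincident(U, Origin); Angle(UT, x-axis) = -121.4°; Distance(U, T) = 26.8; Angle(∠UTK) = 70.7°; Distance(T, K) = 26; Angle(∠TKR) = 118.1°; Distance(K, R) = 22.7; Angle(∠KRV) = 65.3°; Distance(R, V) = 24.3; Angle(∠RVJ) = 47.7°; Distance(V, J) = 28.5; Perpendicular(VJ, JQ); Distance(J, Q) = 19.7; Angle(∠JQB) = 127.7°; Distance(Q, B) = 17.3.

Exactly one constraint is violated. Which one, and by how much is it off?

Distance(Q, B) = 17.3 — off by 5.20.

U = (0.00, 0.00) ✓; UT at -121.4° ✓; |UT| = 26.80 ✓; ∠UTK = 70.70° ✓; |TK| = 26.00 ✓; ∠TKR = 118.1° ✓; |KR| = 22.70 ✓; ∠KRV = 65.30° ✓; |RV| = 24.30 ✓; ∠RVJ = 47.70° ✓; |VJ| = 28.50 ✓; ∠(VJ, JQ) = 90.00° ✓; |JQ| = 19.70 ✓; ∠JQB = 127.7° ✓; |QB| = 22.50 ✗.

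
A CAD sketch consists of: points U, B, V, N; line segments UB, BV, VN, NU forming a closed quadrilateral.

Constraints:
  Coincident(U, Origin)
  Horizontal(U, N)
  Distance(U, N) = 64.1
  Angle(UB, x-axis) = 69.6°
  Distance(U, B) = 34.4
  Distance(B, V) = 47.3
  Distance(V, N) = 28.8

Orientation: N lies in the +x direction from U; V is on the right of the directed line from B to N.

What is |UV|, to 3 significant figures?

37.4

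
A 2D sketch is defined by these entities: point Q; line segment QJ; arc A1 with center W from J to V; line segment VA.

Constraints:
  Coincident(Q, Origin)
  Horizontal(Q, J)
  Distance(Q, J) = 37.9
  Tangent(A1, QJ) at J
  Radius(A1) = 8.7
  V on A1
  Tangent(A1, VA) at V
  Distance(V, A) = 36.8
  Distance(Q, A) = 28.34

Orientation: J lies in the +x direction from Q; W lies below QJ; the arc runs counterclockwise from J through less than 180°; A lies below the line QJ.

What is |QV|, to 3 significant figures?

32.0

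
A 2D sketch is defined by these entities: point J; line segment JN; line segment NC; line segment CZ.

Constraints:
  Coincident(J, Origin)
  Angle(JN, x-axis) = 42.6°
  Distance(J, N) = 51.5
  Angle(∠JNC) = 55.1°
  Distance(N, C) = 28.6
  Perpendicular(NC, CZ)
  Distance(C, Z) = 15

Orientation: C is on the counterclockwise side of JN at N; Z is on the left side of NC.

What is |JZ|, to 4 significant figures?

27.25

J is at the origin; JN runs at 42.6° with length 51.5, so N = 51.5·(cos 42.6°, sin 42.6°) = (37.91, 34.86). ∠JNC = 55.1°, so NC runs at 42.6° + (180° − 55.1°) = 167.5° from the x-axis; with |NC| = 28.6, C = N + 28.6·(cos 167.5°, sin 167.5°) = (9.987, 41.05). NC ⟂ CZ; with |CZ| = 15.0 on the left of NC, Z = C + 15.0·(-0.2164, -0.9763) = (6.740, 26.40). Then |JZ| = |Z − J| = 27.25.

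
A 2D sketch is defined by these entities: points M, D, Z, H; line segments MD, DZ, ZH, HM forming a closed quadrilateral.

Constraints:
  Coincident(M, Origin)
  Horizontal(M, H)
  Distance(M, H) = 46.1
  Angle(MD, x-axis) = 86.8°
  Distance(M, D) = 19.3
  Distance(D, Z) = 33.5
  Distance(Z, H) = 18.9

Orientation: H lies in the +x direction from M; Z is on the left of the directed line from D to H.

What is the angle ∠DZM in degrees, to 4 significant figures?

31.05°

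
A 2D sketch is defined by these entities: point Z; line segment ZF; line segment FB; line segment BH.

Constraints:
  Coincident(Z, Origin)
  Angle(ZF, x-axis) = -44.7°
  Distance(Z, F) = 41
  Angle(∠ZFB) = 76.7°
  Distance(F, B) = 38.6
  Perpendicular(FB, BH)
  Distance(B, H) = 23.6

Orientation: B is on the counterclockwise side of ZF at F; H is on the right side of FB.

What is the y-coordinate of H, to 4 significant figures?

-8.188

Z is at the origin; ZF runs at -44.7° with length 41.0, so F = 41.0·(cos -44.7°, sin -44.7°) = (29.14, -28.84). ∠ZFB = 76.7°, so FB runs at -44.7° + (180° − 76.7°) = 58.60° from the x-axis; with |FB| = 38.6, B = F + 38.6·(cos 58.60°, sin 58.60°) = (49.25, 4.108). FB ⟂ BH; with |BH| = 23.6 on the right of FB, H = B + 23.6·(0.8536, -0.5210) = (69.40, -8.188). So H.y = -8.188.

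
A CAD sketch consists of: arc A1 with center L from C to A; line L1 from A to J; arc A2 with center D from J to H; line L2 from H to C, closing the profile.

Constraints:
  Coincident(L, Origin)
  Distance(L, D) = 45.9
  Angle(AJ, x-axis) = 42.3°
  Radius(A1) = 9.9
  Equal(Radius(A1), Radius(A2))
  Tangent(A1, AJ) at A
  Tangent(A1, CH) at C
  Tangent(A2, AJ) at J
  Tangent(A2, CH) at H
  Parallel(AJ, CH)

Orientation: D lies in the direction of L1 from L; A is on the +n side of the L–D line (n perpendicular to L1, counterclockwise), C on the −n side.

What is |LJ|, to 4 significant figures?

46.96

Tangency of A1 to both parallel lines with radius 9.9 puts A and C at L ± 9.9·n: A = (-6.663, 7.322), C = (6.663, -7.322). Equal radii place J and H the same way about D: J = D + 9.9·n = (27.29, 38.21), H = D − 9.9·n = (40.61, 23.57). Then |LJ| = |J − L| = 46.96.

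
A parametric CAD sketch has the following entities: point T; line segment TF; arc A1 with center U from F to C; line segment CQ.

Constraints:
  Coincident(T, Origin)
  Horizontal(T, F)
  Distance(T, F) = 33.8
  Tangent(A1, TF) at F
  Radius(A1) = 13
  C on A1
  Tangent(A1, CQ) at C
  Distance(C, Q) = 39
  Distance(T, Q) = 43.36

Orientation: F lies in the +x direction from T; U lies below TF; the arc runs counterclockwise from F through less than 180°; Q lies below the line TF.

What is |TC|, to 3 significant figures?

23.3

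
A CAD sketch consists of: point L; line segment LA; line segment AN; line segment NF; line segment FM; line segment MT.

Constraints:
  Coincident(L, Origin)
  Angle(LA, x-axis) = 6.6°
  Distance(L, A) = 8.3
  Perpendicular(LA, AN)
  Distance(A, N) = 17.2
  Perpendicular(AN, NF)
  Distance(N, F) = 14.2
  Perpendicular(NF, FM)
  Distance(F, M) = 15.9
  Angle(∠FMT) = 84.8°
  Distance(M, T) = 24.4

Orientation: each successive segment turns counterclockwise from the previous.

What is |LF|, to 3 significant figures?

18.2

L is at the origin; LA runs at 6.6° with length 8.3, so A = (8.24, 0.954). LA is perpendicular to AN, so AN runs at 96.6°; with |AN| = 17.2, N = (6.27, 18.0). The perpendicularity gives NF at right angles to AN, so NF runs at -173°; with |NF| = 14.2, F = (-7.84, 16.4). Then |LF| = |F − L| = 18.2.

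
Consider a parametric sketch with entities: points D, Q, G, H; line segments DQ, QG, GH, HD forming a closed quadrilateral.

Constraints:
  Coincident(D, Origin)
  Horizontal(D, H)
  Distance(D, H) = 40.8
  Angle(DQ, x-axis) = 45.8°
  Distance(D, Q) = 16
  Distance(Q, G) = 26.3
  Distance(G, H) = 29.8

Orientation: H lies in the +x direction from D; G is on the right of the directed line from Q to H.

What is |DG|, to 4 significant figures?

20.78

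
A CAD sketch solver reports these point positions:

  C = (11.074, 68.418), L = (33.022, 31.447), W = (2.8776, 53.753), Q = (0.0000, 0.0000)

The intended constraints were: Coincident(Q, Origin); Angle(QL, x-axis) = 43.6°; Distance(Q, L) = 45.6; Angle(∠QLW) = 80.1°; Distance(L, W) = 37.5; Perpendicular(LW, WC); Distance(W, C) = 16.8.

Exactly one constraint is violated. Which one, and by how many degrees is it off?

Perpendicular(LW, WC) — off by 7.30°.

Q = (0.00, 0.00) ✓; QL at 43.60° ✓; |QL| = 45.60 ✓; ∠QLW = 80.10° ✓; |LW| = 37.50 ✓; ∠(LW, WC) = 82.70° ✗; |WC| = 16.80 ✓.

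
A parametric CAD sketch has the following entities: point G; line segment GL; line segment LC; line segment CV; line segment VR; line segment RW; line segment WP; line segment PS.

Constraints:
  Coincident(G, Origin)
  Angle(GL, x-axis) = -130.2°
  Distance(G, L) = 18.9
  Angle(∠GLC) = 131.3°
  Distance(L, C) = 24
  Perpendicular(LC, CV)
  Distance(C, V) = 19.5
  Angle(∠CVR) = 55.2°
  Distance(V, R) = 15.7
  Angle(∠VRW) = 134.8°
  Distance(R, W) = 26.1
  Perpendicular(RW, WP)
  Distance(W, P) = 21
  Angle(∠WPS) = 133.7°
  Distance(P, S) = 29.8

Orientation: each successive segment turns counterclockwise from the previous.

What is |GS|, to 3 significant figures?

65.6

G is at the origin; GL runs at -130.2° with length 18.9, so L = (-12.2, -14.4). ∠GLC = 131.3° gives LC at -81.5° from the x-axis; with |LC| = 24.0, C = (-8.65, -38.2). The perpendicularity gives CV at right angles to LC, so CV runs at 8.50°; with |CV| = 19.5, V = (10.6, -35.3). ∠CVR = 55.2° gives VR at 133° from the x-axis; with |VR| = 15.7, R = (-0.133, -23.9). ∠VRW = 134.8° gives RW at 178° from the x-axis; with |RW| = 26.1, W = (-26.2, -23.2). The perpendicularity gives WP at right angles to RW, so WP runs at -91.5°; with |WP| = 21.0, P = (-26.8, -44.2). ∠WPS = 133.7° gives PS at -45.2° from the x-axis; with |PS| = 29.8, S = (-5.78, -65.3). Then |GS| = |S − G| = 65.6.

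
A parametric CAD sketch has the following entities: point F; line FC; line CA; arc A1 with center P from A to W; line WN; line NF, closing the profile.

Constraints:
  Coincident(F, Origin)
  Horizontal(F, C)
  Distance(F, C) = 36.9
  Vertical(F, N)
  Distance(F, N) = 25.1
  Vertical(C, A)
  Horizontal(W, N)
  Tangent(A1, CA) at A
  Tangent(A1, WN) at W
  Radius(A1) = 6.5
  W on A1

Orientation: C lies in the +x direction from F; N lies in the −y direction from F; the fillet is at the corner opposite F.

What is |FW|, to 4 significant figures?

39.42

The virtual corner opposite F is at (36.90, -25.10). Since A1 is tangent to CA there, PA ⟂ CA and A1 meets WN tangentially, so PW is at right angles to WN, with radius 6.5, so the center P sits 6.5 in from both sides at P = (30.40, -18.60). That places the tangent points at A = (36.90, -18.60) on CA and W = (30.40, -25.10) on WN. Then |FW| = |W − F| = 39.42.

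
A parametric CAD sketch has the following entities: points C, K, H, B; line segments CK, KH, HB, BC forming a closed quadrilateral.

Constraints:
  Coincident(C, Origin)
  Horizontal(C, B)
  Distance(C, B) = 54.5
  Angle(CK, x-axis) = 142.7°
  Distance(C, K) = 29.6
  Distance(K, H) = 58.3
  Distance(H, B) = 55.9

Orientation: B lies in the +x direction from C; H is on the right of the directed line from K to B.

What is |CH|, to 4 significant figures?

32.09

C is at the origin; C and B share the same y with |CB| = 54.5 and B in +x, so B = (54.5, 0). CK runs at 142.7° with |CK| = 29.6, so K = (-23.55, 17.94). H is determined by |KH| = 58.3 and |HB| = 55.9 together: it lies at the intersection of circle(K, 58.3) and circle(B, 55.9). With |KB| = 80.08, the foot of the radical line on KB is 41.75 from K and the perpendicular offset is √(58.3² − 41.75²) = 40.69. Taking the right-of-KB solution: H = (8.031, -31.07).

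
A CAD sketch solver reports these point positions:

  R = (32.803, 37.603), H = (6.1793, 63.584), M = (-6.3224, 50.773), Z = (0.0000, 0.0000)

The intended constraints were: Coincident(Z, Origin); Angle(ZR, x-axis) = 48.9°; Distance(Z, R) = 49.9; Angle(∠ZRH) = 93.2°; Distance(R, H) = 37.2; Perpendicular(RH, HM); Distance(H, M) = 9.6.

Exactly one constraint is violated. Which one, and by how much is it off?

Distance(H, M) = 9.6 — off by 8.30.

Z = (0.00, 0.00) ✓; ZR at 48.90° ✓; |ZR| = 49.90 ✓; ∠ZRH = 93.20° ✓; |RH| = 37.20 ✓; ∠(RH, HM) = 90.00° ✓; |HM| = 17.90 ✗.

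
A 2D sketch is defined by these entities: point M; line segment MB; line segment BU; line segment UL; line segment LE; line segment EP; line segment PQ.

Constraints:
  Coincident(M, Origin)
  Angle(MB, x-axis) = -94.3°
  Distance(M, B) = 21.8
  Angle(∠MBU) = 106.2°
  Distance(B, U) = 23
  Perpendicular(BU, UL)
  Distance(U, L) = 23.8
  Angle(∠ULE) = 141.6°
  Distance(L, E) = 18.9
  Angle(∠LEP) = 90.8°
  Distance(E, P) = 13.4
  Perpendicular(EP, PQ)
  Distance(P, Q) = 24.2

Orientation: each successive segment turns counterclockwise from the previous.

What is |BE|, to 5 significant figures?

40.220

M is at the origin; MB runs at -94.3° with length 21.8, so B = (-1.6345, -21.739). ∠MBU = 106.2° gives BU at -20.500° from the x-axis; with |BU| = 23.0, U = (19.909, -29.793). The perpendicularity gives UL at right angles to BU, so UL runs at 69.500°; with |UL| = 23.8, L = (28.244, -7.5006). ∠ULE = 141.6° gives LE at 107.90° from the x-axis; with |LE| = 18.9, E = (22.435, 10.485). Then |BE| = |E − B| = 40.220.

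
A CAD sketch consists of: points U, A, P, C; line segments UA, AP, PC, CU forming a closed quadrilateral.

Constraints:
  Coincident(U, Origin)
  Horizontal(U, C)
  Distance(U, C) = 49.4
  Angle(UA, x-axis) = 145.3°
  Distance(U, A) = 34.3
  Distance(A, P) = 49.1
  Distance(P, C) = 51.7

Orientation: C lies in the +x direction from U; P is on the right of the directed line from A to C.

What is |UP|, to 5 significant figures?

19.605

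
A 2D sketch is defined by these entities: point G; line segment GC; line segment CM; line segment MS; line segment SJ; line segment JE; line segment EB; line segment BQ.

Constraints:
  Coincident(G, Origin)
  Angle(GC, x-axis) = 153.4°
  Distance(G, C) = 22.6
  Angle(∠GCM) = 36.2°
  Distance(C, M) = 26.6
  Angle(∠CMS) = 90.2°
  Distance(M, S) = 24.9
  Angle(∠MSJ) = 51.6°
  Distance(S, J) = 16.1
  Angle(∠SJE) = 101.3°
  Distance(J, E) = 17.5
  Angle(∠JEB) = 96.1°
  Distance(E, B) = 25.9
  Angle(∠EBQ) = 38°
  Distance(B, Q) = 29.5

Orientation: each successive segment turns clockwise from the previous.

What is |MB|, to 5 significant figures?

21.345

∠SJE = 101.3° gives JE at 72.700° from the x-axis; with |JE| = 17.5, E = (1.3264, 14.434). ∠JEB = 96.1° gives EB at -11.200° from the x-axis; with |EB| = 25.9, B = (26.733, 9.4033). Then |MB| = |B − M| = 21.345.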